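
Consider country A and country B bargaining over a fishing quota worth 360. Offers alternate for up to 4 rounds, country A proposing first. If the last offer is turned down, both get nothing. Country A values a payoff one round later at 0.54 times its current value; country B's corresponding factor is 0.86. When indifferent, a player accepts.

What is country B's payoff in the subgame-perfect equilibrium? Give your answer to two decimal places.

Round 4 (country B proposes): rejection yields 0 for country A; country B offers 0 and keeps 360.
Round 3 (country A proposes): country B can get 360 next round, worth 0.86 × 360 = 309.6 now. Country A offers 309.6 and keeps 360 − 309.6 = 50.4.
Round 2 (country B proposes): country A can get 50.4 next round, worth 0.54 × 50.4 = 27.216 now; country B offers that and keeps 332.784.
Round 1 (country A proposes): country B can get 332.784 next round, worth 0.86 × 332.784 = 286.19424 now, so country A offers 286.19424, keeping 73.80576.

286.19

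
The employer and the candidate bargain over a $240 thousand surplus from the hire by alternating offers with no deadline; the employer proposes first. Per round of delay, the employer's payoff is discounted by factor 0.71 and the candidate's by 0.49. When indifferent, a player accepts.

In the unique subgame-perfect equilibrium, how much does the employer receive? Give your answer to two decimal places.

187.70

Let x be the employer's share when the employer proposes and y be the candidate's share when the candidate proposes.
The candidate accepts iff offered ≥ 0.49·y, so x = 240 − 0.49y. Symmetrically y = 240 − 0.71x.
Substituting: x = 240 − 0.49(240 − 0.71x), giving x(1 − 0.71·0.49) = 240(1 − 0.49).
So x = 240 × 0.51 / 0.6521 ≈ 187.7013, and the candidate receives 240 − x ≈ 52.2987.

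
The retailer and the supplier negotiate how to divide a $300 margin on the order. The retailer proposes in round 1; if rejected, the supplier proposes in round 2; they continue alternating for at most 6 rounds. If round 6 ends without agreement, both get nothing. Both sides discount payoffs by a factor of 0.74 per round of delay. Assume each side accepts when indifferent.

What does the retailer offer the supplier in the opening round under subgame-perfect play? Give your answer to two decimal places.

Round 6 (the supplier proposes): the retailer will accept anything ≥ 0, so the supplier offers 0 and keeps 300.
Round 5 (the retailer proposes): the supplier can get 300 next round, worth 0.74 × 300 = 222 now, so the retailer offers 222, keeping 78.
Round 4 (the supplier proposes): the retailer can get 78 next round, worth 0.74 × 78 = 57.72 now, so the supplier offers 57.72, keeping 242.28.
Round 3 (the retailer proposes): the supplier can get 242.28 next round, worth 0.74 × 242.28 = 179.2872 now; the retailer offers that and keeps 120.7128.
Round 2 (the supplier proposes): the retailer can get 120.7128 next round, worth 0.74 × 120.7128 = 89.327472 now. The supplier offers 89.327472 and keeps 300 − 89.327472 = 210.672528.
Round 1 (the retailer proposes): the supplier can get 210.672528 next round, worth 0.74 × 210.672528 = 155.89767072 now. The retailer offers 155.89767072 and keeps 300 − 155.89767072 = 144.10232928.

155.90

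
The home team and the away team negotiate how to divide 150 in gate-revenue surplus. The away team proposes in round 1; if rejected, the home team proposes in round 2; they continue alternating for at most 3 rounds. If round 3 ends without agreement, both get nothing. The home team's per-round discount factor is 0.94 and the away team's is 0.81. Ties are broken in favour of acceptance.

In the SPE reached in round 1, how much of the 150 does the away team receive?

123.21

Round 3 (the away team proposes): rejection yields 0 for the home team; the away team offers 0 and keeps 150.
Round 2 (the home team proposes): the away team can get 150 next round, worth 0.81 × 150 = 121.5 now. The home team offers 121.5 and keeps 150 − 121.5 = 28.5.
Round 1 (the away team proposes): the home team can get 28.5 next round, worth 0.94 × 28.5 = 26.79 now. The away team offers 26.79 and keeps 150 − 26.79 = 123.21.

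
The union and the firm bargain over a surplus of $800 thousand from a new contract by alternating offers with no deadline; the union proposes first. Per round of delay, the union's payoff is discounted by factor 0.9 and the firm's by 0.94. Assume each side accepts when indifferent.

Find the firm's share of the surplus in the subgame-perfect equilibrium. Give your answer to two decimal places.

488.31

When the union proposes, the firm accepts any offer worth at least 0.94 times what the firm would get by proposing next round; and vice versa.
This gives x = 800 − 0.94y and y = 800 − 0.9x, where x and y are each side's share when it proposes.
Hence (1 − 0.94·0.9)x = 800(1 − 0.94), i.e. 0.154·x = 48.
x ≈ 311.6883; the firm's share is 800 − x ≈ 488.3117.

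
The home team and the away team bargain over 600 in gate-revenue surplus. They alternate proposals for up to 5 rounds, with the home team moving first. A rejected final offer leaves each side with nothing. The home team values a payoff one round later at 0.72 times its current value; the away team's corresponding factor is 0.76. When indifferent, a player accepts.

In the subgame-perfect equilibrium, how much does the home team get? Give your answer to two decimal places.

402.45

Work backward from the last round.
Round 5 (the home team proposes): rejection yields 0 for the away team; the home team offers 0 and keeps 600.
Round 4 (the away team proposes): the home team can get 600 next round, worth 0.72 × 600 = 432 now, so the away team offers 432, keeping 168.
Round 3 (the home team proposes): the away team can get 168 next round, worth 0.76 × 168 = 127.68 now; the home team offers that and keeps 472.32.
Round 2 (the away team proposes): the home team can get 472.32 next round, worth 0.72 × 472.32 = 340.0704 now, so the away team offers 340.0704, keeping 259.9296.
Round 1 (the home team proposes): the away team can get 259.9296 next round, worth 0.76 × 259.9296 = 197.546496 now, so the home team offers 197.546496, keeping 402.453504.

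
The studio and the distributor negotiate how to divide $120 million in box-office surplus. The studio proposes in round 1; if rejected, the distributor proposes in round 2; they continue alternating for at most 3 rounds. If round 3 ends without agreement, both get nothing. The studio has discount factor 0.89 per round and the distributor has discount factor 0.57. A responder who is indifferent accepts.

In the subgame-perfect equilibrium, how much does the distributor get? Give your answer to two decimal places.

Round 3 (the studio proposes): rejection yields 0 for the distributor; the studio offers 0 and keeps 120.
Round 2 (the distributor proposes): the studio can get 120 next round, worth 0.89 × 120 = 106.8 now, so the distributor offers 106.8, keeping 13.2.
Round 1 (the studio proposes): the distributor can get 13.2 next round, worth 0.57 × 13.2 = 7.524 now, so the studio offers 7.524, keeping 112.476.

7.52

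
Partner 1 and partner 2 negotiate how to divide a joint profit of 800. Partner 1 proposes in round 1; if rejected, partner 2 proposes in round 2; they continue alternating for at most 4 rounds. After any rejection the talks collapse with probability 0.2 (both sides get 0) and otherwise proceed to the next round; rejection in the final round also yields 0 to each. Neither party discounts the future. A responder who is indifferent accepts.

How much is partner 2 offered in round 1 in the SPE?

537.6

Round 4 (partner 2 proposes): partner 1 will accept anything ≥ 0, so partner 2 offers 0 and keeps 800.
Round 3 (partner 1 proposes): rejecting gives partner 2 an expected 0.8 × 800 = 640. Partner 1 offers 640 and keeps 800 − 640 = 160.
Round 2 (partner 2 proposes): rejecting gives partner 1 an expected 0.8 × 160 = 128. Partner 2 offers 128 and keeps 800 − 128 = 672.
Round 1 (partner 1 proposes): rejecting gives partner 2 an expected 0.8 × 672 = 537.6; partner 1 offers that and keeps 262.4.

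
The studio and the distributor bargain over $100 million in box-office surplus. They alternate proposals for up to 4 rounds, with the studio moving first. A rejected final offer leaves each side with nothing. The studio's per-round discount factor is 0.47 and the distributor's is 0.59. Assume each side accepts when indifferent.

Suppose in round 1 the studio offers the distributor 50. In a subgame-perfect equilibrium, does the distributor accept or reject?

Accept

Round 4 (the distributor proposes): the studio will accept anything ≥ 0, so the distributor offers 0 and keeps 100.
Round 3 (the studio proposes): the distributor can get 100 next round, worth 0.59 × 100 = 59 now; the studio offers that and keeps 41.
Round 2 (the distributor proposes): the studio can get 41 next round, worth 0.47 × 41 = 19.27 now; the distributor offers that and keeps 80.73.
So by rejecting in round 1, the distributor gets 80.73 next round, worth 0.59 × 80.73 = 47.6307 now.
Offer 50 ≥ 47.6307, so the distributor accepts.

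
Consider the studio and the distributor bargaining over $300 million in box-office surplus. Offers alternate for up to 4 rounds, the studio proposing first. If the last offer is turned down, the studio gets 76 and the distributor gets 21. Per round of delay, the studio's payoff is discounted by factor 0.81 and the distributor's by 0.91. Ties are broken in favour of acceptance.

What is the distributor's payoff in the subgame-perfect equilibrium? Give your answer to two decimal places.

Round 4 (the distributor proposes): the studio gets 76 if talks fail, so the distributor offers 76 and keeps 224.
Round 3 (the studio proposes): the distributor can get 224 next round, worth 0.91 × 224 = 203.84 now; the studio offers that and keeps 96.16.
Round 2 (the distributor proposes): the studio can get 96.16 next round, worth 0.81 × 96.16 = 77.8896 now; the distributor offers that and keeps 222.1104.
Round 1 (the studio proposes): the distributor can get 222.1104 next round, worth 0.91 × 222.1104 = 202.120464 now, so the studio offers 202.120464, keeping 97.879536.

202.12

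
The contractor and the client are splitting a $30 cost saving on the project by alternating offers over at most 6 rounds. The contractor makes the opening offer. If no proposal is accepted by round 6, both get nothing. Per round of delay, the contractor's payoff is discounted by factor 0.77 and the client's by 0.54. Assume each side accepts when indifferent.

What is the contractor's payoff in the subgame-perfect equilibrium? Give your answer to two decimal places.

21.92

Round 6 (the client proposes): rejection yields 0 for the contractor; the client offers 0 and keeps 30.
Round 5 (the contractor proposes): the client can get 30 next round, worth 0.54 × 30 = 16.2 now, so the contractor offers 16.2, keeping 13.8.
Round 4 (the client proposes): the contractor can get 13.8 next round, worth 0.77 × 13.8 = 10.626 now; the client offers that and keeps 19.374.
Round 3 (the contractor proposes): the client can get 19.374 next round, worth 0.54 × 19.374 = 10.46196 now. The contractor offers 10.46196 and keeps 30 − 10.46196 = 19.53804.
Round 2 (the client proposes): the contractor can get 19.53804 next round, worth 0.77 × 19.53804 = 15.0442908 now, so the client offers 15.0442908, keeping 14.9557092.
Round 1 (the contractor proposes): the client can get 14.9557092 next round, worth 0.54 × 14.9557092 = 8.076082968 now, so the contractor offers 8.076082968, keeping 21.923917032.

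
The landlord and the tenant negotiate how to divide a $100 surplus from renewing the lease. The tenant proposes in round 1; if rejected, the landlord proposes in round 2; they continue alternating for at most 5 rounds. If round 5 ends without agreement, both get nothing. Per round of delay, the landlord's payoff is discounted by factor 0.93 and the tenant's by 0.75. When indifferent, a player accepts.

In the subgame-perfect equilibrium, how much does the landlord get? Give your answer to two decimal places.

By backward induction:
Round 5 (the tenant proposes): rejection yields 0 for the landlord; the tenant offers 0 and keeps 100.
Round 4 (the landlord proposes): the tenant can get 100 next round, worth 0.75 × 100 = 75 now, so the landlord offers 75, keeping 25.
Round 3 (the tenant proposes): the landlord can get 25 next round, worth 0.93 × 25 = 23.25 now, so the tenant offers 23.25, keeping 76.75.
Round 2 (the landlord proposes): the tenant can get 76.75 next round, worth 0.75 × 76.75 = 57.5625 now; the landlord offers that and keeps 42.4375.
Round 1 (the tenant proposes): the landlord can get 42.4375 next round, worth 0.93 × 42.4375 = 39.466875 now, so the tenant offers 39.466875, keeping 60.533125.

39.47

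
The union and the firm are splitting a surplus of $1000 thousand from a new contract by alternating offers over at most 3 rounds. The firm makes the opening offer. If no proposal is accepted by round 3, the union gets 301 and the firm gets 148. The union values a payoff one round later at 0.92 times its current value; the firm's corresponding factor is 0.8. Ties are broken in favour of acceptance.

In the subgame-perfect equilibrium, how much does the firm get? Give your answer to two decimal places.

594.46

Round 3 (the firm proposes): the union gets 301 if talks fail, so the firm offers 301 and keeps 699.
Round 2 (the union proposes): the firm can get 699 next round, worth 0.8 × 699 = 559.2 now, so the union offers 559.2, keeping 440.8.
Round 1 (the firm proposes): the union can get 440.8 next round, worth 0.92 × 440.8 = 405.536 now, so the firm offers 405.536, keeping 594.464.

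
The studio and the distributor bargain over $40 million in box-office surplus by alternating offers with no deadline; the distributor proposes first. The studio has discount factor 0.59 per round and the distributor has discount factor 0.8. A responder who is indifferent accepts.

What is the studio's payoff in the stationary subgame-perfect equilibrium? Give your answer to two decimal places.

8.94

When the distributor proposes, the studio accepts any offer worth at least 0.59 times what the studio would get by proposing next round; and vice versa.
This gives x = 40 − 0.59y and y = 40 − 0.8x, where x and y are each side's share when it proposes.
Hence (1 − 0.59·0.8)x = 40(1 − 0.59), i.e. 0.528·x = 16.4.
x ≈ 31.0606; the studio's share is 40 − x ≈ 8.9394.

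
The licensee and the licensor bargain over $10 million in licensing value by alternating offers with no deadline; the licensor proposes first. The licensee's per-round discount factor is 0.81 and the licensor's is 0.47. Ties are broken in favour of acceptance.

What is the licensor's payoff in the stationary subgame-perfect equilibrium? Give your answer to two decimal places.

3.07

In a stationary SPE each proposer offers the other exactly their discounted continuation value.
If the licensor keeps x when proposing and the licensee keeps y when proposing, then x = 10 − 0.81y and y = 10 − 0.47x.
Solving: x = 10(1 − 0.81) / (1 − 0.47·0.81) = 1.9 / 0.6193 ≈ 3.0680.
The licensee gets 10 − 3.0680 ≈ 6.9320.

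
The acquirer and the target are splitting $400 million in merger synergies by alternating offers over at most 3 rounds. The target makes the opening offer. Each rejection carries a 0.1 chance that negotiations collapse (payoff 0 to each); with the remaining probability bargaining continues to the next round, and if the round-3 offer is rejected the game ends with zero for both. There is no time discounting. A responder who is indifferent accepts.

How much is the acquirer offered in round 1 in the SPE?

36

Round 3 (the target proposes): the acquirer will accept anything ≥ 0, so the target offers 0 and keeps 400.
Round 2 (the acquirer proposes): rejecting gives the target an expected 0.9 × 400 = 360. The acquirer offers 360 and keeps 400 − 360 = 40.
Round 1 (the target proposes): rejecting gives the acquirer an expected 0.9 × 40 = 36; the target offers that and keeps 364.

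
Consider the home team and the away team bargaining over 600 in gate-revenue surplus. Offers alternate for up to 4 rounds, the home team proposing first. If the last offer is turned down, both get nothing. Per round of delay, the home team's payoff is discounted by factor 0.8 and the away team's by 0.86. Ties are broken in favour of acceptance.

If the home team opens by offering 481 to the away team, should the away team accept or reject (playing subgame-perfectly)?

Accept

Work out the away team's continuation value if the offer is rejected.
Round 4 (the away team proposes): rejection yields 0 for the home team; the away team offers 0 and keeps 600.
Round 3 (the home team proposes): the away team can get 600 next round, worth 0.86 × 600 = 516 now; the home team offers that and keeps 84.
Round 2 (the away team proposes): the home team can get 84 next round, worth 0.8 × 84 = 67.2 now. The away team offers 67.2 and keeps 600 − 67.2 = 532.8.
So by rejecting in round 1, the away team gets 532.8 next round, worth 0.86 × 532.8 = 458.208 now.
Offer 481 ≥ 458.208, so the away team accepts.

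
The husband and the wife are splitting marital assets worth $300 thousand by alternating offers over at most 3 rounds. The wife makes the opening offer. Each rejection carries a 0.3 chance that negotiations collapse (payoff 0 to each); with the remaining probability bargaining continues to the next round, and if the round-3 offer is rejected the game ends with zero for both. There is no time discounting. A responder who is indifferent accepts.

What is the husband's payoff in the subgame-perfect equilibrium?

By backward induction:
Round 3 (the wife proposes): rejection yields 0 for the husband; the wife offers 0 and keeps 300.
Round 2 (the husband proposes): rejecting gives the wife an expected 0.7 × 300 = 210, so the husband offers 210, keeping 90.
Round 1 (the wife proposes): rejecting gives the husband an expected 0.7 × 90 = 63, so the wife offers 63, keeping 237.

63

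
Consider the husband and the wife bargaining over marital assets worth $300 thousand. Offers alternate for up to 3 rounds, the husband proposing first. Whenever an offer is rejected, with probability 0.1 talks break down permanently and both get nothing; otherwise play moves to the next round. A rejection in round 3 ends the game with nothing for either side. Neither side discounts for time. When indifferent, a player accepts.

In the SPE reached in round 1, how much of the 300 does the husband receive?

273

By backward induction:
Round 3 (the husband proposes): rejection yields 0 for the wife; the husband offers 0 and keeps 300.
Round 2 (the wife proposes): rejecting gives the husband an expected 0.9 × 300 = 270. The wife offers 270 and keeps 300 − 270 = 30.
Round 1 (the husband proposes): rejecting gives the wife an expected 0.9 × 30 = 27. The husband offers 27 and keeps 300 − 27 = 273.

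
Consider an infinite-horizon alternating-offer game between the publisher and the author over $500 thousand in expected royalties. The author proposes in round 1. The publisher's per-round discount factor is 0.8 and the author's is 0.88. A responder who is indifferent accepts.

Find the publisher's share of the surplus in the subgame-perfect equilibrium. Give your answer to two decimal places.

When the author proposes, the publisher accepts any offer worth at least 0.8 times what the publisher would get by proposing next round; and vice versa.
This gives x = 500 − 0.8y and y = 500 − 0.88x, where x and y are each side's share when it proposes.
Hence (1 − 0.8·0.88)x = 500(1 − 0.8), i.e. 0.296·x = 100.
x ≈ 337.8378; the publisher's share is 500 − x ≈ 162.1622.

162.16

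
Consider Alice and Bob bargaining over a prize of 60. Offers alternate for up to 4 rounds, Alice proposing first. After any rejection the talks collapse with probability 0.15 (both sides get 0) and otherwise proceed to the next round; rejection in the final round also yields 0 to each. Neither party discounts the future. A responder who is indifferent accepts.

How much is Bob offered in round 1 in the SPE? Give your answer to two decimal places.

By backward induction:
Round 4 (Bob proposes): rejection yields 0 for Alice; Bob offers 0 and keeps 60.
Round 3 (Alice proposes): rejecting gives Bob an expected 0.85 × 60 = 51; Alice offers that and keeps 9.
Round 2 (Bob proposes): rejecting gives Alice an expected 0.85 × 9 = 7.65, so Bob offers 7.65, keeping 52.35.
Round 1 (Alice proposes): rejecting gives Bob an expected 0.85 × 52.35 = 44.4975; Alice offers that and keeps 15.5025.

44.50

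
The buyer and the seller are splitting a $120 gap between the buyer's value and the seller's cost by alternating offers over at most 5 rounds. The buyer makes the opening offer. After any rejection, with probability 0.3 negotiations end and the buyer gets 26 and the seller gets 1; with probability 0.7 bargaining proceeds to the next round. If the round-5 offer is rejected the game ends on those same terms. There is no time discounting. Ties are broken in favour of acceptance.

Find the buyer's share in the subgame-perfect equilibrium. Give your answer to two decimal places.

89.90

Round 5 (the buyer proposes): the seller gets 1 if talks fail, so the buyer offers 1 and keeps 119.
Round 4 (the seller proposes): rejecting gives the buyer an expected 0.7 × 119 + 0.3 × 26 = 91.1, so the seller offers 91.1, keeping 28.9.
Round 3 (the buyer proposes): rejecting gives the seller an expected 0.7 × 28.9 + 0.3 × 1 = 20.53, so the buyer offers 20.53, keeping 99.47.
Round 2 (the seller proposes): rejecting gives the buyer an expected 0.7 × 99.47 + 0.3 × 26 = 77.429; the seller offers that and keeps 42.571.
Round 1 (the buyer proposes): rejecting gives the seller an expected 0.7 × 42.571 + 0.3 × 1 = 30.0997, so the buyer offers 30.0997, keeping 89.9003.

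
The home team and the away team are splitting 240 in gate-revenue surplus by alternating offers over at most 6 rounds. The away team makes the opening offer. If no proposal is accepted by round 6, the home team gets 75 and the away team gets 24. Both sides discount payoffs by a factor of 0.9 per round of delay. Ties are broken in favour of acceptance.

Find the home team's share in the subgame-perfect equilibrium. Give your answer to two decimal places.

166.64

By backward induction:
Round 6 (the home team proposes): the away team gets 24 if talks fail, so the home team offers 24 and keeps 216.
Round 5 (the away team proposes): the home team can get 216 next round, worth 0.9 × 216 = 194.4 now; the away team offers that and keeps 45.6.
Round 4 (the home team proposes): the away team can get 45.6 next round, worth 0.9 × 45.6 = 41.04 now, so the home team offers 41.04, keeping 198.96.
Round 3 (the away team proposes): the home team can get 198.96 next round, worth 0.9 × 198.96 = 179.064 now. The away team offers 179.064 and keeps 240 − 179.064 = 60.936.
Round 2 (the home team proposes): the away team can get 60.936 next round, worth 0.9 × 60.936 = 54.8424 now. The home team offers 54.8424 and keeps 240 − 54.8424 = 185.1576.
Round 1 (the away team proposes): the home team can get 185.1576 next round, worth 0.9 × 185.1576 = 166.64184 now, so the away team offers 166.64184, keeping 73.35816.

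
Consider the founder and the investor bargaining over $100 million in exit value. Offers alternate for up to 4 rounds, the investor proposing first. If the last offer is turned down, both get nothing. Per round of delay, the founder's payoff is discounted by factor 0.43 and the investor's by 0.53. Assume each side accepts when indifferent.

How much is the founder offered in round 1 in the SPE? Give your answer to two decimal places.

Solve by backward induction from round 4.
Round 4 (the founder proposes): the investor will accept anything ≥ 0, so the founder offers 0 and keeps 100.
Round 3 (the investor proposes): the founder can get 100 next round, worth 0.43 × 100 = 43 now; the investor offers that and keeps 57.
Round 2 (the founder proposes): the investor can get 57 next round, worth 0.53 × 57 = 30.21 now, so the founder offers 30.21, keeping 69.79.
Round 1 (the investor proposes): the founder can get 69.79 next round, worth 0.43 × 69.79 = 30.0097 now; the investor offers that and keeps 69.9903.

30.01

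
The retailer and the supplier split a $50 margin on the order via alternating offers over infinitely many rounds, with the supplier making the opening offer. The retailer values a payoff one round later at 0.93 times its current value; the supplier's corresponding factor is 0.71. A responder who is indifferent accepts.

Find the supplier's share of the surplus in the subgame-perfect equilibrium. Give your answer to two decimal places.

In a stationary SPE each proposer offers the other exactly their discounted continuation value.
If the supplier keeps x when proposing and the retailer keeps y when proposing, then x = 50 − 0.93y and y = 50 − 0.71x.
Solving: x = 50(1 − 0.93) / (1 − 0.71·0.93) = 3.5 / 0.3397 ≈ 10.3032.
The retailer gets 50 − 10.3032 ≈ 39.6968.

10.30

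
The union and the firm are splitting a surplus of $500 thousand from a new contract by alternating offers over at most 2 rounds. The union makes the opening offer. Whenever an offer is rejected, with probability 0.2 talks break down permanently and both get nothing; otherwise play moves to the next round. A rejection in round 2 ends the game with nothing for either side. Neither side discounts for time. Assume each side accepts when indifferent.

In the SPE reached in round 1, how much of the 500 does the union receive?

100

Round 2 (the firm proposes): the union will accept anything ≥ 0, so the firm offers 0 and keeps 500.
Round 1 (the union proposes): rejecting gives the firm an expected 0.8 × 500 = 400. The union offers 400 and keeps 500 − 400 = 100.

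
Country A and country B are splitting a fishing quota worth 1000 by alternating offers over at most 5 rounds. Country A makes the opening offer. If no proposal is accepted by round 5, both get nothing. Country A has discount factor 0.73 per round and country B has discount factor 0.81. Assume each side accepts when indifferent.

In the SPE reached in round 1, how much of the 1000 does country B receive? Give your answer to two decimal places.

348.02

By backward induction:
Round 5 (country A proposes): rejection yields 0 for country B; country A offers 0 and keeps 1000.
Round 4 (country B proposes): country A can get 1000 next round, worth 0.73 × 1000 = 730 now; country B offers that and keeps 270.
Round 3 (country A proposes): country B can get 270 next round, worth 0.81 × 270 = 218.7 now. Country A offers 218.7 and keeps 1000 − 218.7 = 781.3.
Round 2 (country B proposes): country A can get 781.3 next round, worth 0.73 × 781.3 = 570.349 now; country B offers that and keeps 429.651.
Round 1 (country A proposes): country B can get 429.651 next round, worth 0.81 × 429.651 = 348.01731 now. Country A offers 348.01731 and keeps 1000 − 348.01731 = 651.98269.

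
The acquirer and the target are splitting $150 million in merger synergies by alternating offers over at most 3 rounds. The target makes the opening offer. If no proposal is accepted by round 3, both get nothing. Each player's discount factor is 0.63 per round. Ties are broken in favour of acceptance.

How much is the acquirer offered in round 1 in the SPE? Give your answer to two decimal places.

Round 3 (the target proposes): rejection yields 0 for the acquirer; the target offers 0 and keeps 150.
Round 2 (the acquirer proposes): the target can get 150 next round, worth 0.63 × 150 = 94.5 now; the acquirer offers that and keeps 55.5.
Round 1 (the target proposes): the acquirer can get 55.5 next round, worth 0.63 × 55.5 = 34.965 now. The target offers 34.965 and keeps 150 − 34.965 = 115.035.

34.97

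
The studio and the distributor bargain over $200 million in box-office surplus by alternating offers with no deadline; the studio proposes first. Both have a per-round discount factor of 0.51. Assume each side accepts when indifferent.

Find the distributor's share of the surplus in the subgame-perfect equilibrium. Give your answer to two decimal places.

67.55

Let x be the studio's share when the studio proposes and y be the distributor's share when the distributor proposes.
The distributor accepts iff offered ≥ 0.51·y, so x = 200 − 0.51y. Symmetrically y = 200 − 0.51x.
Substituting: x = 200 − 0.51(200 − 0.51x), giving x(1 − 0.51·0.51) = 200(1 − 0.51).
So x = 200 × 0.49 / 0.7399 ≈ 132.4503, and the distributor receives 200 − x ≈ 67.5497.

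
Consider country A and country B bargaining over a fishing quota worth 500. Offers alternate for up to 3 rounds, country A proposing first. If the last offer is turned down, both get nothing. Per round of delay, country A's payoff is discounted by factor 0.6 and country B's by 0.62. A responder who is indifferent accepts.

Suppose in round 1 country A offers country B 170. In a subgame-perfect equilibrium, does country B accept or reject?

Round 3 (country A proposes): country B will accept anything ≥ 0, so country A offers 0 and keeps 500.
Round 2 (country B proposes): country A can get 500 next round, worth 0.6 × 500 = 300 now; country B offers that and keeps 200.
So by rejecting in round 1, country B gets 200 next round, worth 0.62 × 200 = 124 now.
Offer 170 ≥ 124, so country B accepts.

Accept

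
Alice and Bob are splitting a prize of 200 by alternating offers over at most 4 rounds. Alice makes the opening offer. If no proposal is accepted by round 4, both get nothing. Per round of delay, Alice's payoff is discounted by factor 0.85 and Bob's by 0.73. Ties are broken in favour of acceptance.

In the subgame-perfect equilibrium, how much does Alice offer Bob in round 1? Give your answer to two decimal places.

112.49

Round 4 (Bob proposes): Alice will accept anything ≥ 0, so Bob offers 0 and keeps 200.
Round 3 (Alice proposes): Bob can get 200 next round, worth 0.73 × 200 = 146 now. Alice offers 146 and keeps 200 − 146 = 54.
Round 2 (Bob proposes): Alice can get 54 next round, worth 0.85 × 54 = 45.9 now. Bob offers 45.9 and keeps 200 − 45.9 = 154.1.
Round 1 (Alice proposes): Bob can get 154.1 next round, worth 0.73 × 154.1 = 112.493 now, so Alice offers 112.493, keeping 87.507.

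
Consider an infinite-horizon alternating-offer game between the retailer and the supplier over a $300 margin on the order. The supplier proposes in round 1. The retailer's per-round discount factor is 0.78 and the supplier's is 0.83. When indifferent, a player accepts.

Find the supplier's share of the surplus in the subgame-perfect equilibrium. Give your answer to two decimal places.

In a stationary SPE each proposer offers the other exactly their discounted continuation value.
If the supplier keeps x when proposing and the retailer keeps y when proposing, then x = 300 − 0.78y and y = 300 − 0.83x.
Solving: x = 300(1 − 0.78) / (1 − 0.83·0.78) = 66 / 0.3526 ≈ 187.1809.
The retailer gets 300 − 187.1809 ≈ 112.8191.

187.18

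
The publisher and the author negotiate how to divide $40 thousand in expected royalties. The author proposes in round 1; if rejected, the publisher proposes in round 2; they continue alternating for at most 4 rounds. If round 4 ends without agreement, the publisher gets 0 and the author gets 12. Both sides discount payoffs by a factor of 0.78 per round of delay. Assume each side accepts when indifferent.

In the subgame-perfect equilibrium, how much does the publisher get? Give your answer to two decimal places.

20.15

Round 4 (the publisher proposes): the author gets 12 if talks fail, so the publisher offers 12 and keeps 28.
Round 3 (the author proposes): the publisher can get 28 next round, worth 0.78 × 28 = 21.84 now; the author offers that and keeps 18.16.
Round 2 (the publisher proposes): the author can get 18.16 next round, worth 0.78 × 18.16 = 14.1648 now, so the publisher offers 14.1648, keeping 25.8352.
Round 1 (the author proposes): the publisher can get 25.8352 next round, worth 0.78 × 25.8352 = 20.151456 now, so the author offers 20.151456, keeping 19.848544.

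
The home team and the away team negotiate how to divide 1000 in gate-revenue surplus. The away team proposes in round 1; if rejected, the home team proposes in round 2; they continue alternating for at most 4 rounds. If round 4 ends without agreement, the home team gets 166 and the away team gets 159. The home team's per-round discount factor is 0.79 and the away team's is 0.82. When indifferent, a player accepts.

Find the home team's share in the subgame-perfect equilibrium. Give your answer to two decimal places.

572.59

Solve by backward induction from round 4.
Round 4 (the home team proposes): the away team gets 159 if talks fail, so the home team offers 159 and keeps 841.
Round 3 (the away team proposes): the home team can get 841 next round, worth 0.79 × 841 = 664.39 now; the away team offers that and keeps 335.61.
Round 2 (the home team proposes): the away team can get 335.61 next round, worth 0.82 × 335.61 = 275.2002 now. The home team offers 275.2002 and keeps 1000 − 275.2002 = 724.7998.
Round 1 (the away team proposes): the home team can get 724.7998 next round, worth 0.79 × 724.7998 = 572.591842 now. The away team offers 572.591842 and keeps 1000 − 572.591842 = 427.408158.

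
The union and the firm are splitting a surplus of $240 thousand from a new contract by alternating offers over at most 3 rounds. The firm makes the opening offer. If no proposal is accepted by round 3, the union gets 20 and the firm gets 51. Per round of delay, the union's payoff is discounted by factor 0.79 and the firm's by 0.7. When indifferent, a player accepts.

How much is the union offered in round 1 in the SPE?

67.94

Round 3 (the firm proposes): the union gets 20 if talks fail, so the firm offers 20 and keeps 220.
Round 2 (the union proposes): the firm can get 220 next round, worth 0.7 × 220 = 154 now. The union offers 154 and keeps 240 − 154 = 86.
Round 1 (the firm proposes): the union can get 86 next round, worth 0.79 × 86 = 67.94 now, so the firm offers 67.94, keeping 172.06.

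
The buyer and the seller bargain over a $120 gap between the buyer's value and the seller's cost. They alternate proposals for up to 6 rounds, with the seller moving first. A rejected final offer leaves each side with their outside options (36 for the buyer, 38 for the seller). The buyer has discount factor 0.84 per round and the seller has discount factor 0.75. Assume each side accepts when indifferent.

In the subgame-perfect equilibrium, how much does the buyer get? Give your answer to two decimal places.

Round 6 (the buyer proposes): the seller gets 38 if talks fail, so the buyer offers 38 and keeps 82.
Round 5 (the seller proposes): the buyer can get 82 next round, worth 0.84 × 82 = 68.88 now, so the seller offers 68.88, keeping 51.12.
Round 4 (the buyer proposes): the seller can get 51.12 next round, worth 0.75 × 51.12 = 38.34 now. The buyer offers 38.34 and keeps 120 − 38.34 = 81.66.
Round 3 (the seller proposes): the buyer can get 81.66 next round, worth 0.84 × 81.66 = 68.5944 now. The seller offers 68.5944 and keeps 120 − 68.5944 = 51.4056.
Round 2 (the buyer proposes): the seller can get 51.4056 next round, worth 0.75 × 51.4056 = 38.5542 now. The buyer offers 38.5542 and keeps 120 − 38.5542 = 81.4458.
Round 1 (the seller proposes): the buyer can get 81.4458 next round, worth 0.84 × 81.4458 = 68.414472 now. The seller offers 68.414472 and keeps 120 − 68.414472 = 51.585528.

68.41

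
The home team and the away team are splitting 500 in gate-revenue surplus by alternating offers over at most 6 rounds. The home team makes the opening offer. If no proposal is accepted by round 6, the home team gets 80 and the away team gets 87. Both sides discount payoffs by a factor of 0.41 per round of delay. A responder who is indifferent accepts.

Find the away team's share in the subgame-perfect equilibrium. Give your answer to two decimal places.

Round 6 (the away team proposes): the home team gets 80 if talks fail, so the away team offers 80 and keeps 420.
Round 5 (the home team proposes): the away team can get 420 next round, worth 0.41 × 420 = 172.2 now; the home team offers that and keeps 327.8.
Round 4 (the away team proposes): the home team can get 327.8 next round, worth 0.41 × 327.8 = 134.398 now; the away team offers that and keeps 365.602.
Round 3 (the home team proposes): the away team can get 365.602 next round, worth 0.41 × 365.602 = 149.89682 now; the home team offers that and keeps 350.10318.
Round 2 (the away team proposes): the home team can get 350.10318 next round, worth 0.41 × 350.10318 = 143.5423038 now; the away team offers that and keeps 356.4576962.
Round 1 (the home team proposes): the away team can get 356.4576962 next round, worth 0.41 × 356.4576962 = 146.147655442 now, so the home team offers 146.147655442, keeping 353.852344558.

146.15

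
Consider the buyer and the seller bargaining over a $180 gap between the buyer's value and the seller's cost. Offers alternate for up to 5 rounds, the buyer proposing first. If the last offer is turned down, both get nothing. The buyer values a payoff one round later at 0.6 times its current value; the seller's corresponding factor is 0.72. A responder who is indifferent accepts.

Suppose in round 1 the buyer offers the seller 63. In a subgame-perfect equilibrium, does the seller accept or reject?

Reject

Round 5 (the buyer proposes): rejection yields 0 for the seller; the buyer offers 0 and keeps 180.
Round 4 (the seller proposes): the buyer can get 180 next round, worth 0.6 × 180 = 108 now. The seller offers 108 and keeps 180 − 108 = 72.
Round 3 (the buyer proposes): the seller can get 72 next round, worth 0.72 × 72 = 51.84 now; the buyer offers that and keeps 128.16.
Round 2 (the seller proposes): the buyer can get 128.16 next round, worth 0.6 × 128.16 = 76.896 now; the seller offers that and keeps 103.104.
So by rejecting in round 1, the seller gets 103.104 next round, worth 0.72 × 103.104 = 74.23488 now.
Offer 63 < 74.23488, so the seller rejects.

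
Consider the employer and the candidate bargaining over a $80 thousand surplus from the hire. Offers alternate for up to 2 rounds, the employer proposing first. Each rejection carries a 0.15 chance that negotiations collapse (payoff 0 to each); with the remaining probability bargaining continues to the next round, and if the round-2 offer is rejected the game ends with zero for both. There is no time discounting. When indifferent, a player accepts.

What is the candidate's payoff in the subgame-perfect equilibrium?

68

By backward induction:
Round 2 (the candidate proposes): the employer will accept anything ≥ 0, so the candidate offers 0 and keeps 80.
Round 1 (the employer proposes): rejecting gives the candidate an expected 0.85 × 80 = 68. The employer offers 68 and keeps 80 − 68 = 12.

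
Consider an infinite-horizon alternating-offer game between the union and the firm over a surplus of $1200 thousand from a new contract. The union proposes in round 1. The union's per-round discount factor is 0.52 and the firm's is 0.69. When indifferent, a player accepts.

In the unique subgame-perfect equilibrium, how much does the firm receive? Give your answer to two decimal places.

619.84

When the union proposes, the firm accepts any offer worth at least 0.69 times what the firm would get by proposing next round; and vice versa.
This gives x = 1200 − 0.69y and y = 1200 − 0.52x, where x and y are each side's share when it proposes.
Hence (1 − 0.69·0.52)x = 1200(1 − 0.69), i.e. 0.6412·x = 372.
x ≈ 580.1622; the firm's share is 1200 − x ≈ 619.8378.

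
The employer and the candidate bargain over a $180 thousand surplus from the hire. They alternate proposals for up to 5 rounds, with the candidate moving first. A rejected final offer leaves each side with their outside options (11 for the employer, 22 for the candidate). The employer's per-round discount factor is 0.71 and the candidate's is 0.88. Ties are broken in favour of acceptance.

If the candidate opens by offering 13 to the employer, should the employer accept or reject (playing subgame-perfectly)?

Reject

Round 5 (the candidate proposes): the employer gets 11 if talks fail, so the candidate offers 11 and keeps 169.
Round 4 (the employer proposes): the candidate can get 169 next round, worth 0.88 × 169 = 148.72 now. The employer offers 148.72 and keeps 180 − 148.72 = 31.28.
Round 3 (the candidate proposes): the employer can get 31.28 next round, worth 0.71 × 31.28 = 22.2088 now. The candidate offers 22.2088 and keeps 180 − 22.2088 = 157.7912.
Round 2 (the employer proposes): the candidate can get 157.7912 next round, worth 0.88 × 157.7912 = 138.856256 now, so the employer offers 138.856256, keeping 41.143744.
So by rejecting in round 1, the employer gets 41.143744 next round, worth 0.71 × 41.143744 = 29.21205824 now.
Offer 13 < 29.21205824, so the employer rejects.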